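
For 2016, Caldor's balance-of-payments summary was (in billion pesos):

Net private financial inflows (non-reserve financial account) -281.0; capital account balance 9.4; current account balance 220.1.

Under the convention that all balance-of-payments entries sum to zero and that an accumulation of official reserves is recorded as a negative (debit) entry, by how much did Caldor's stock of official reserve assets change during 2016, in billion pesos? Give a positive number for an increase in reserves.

Official reserve transactions balance = -(220.1 + 9.4 + (-281.0)) = 51.5
An accumulation of reserves is recorded as a debit (negative entry), so the change in the stock of reserves is the negative of that balance.
Change in official reserves = -(51.5) = -51.5

-51.5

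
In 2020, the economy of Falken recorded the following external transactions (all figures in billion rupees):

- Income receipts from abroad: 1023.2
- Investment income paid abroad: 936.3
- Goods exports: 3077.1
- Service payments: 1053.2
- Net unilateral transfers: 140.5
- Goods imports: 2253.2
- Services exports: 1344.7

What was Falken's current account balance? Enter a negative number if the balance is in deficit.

Goods balance = 3077.1 - 2253.2 = 823.9
Services balance = 1344.7 - 1053.2 = 291.5
Trade balance (goods + services) = 823.9 + 291.5 = 1115.4
Net primary income = 1023.2 - 936.3 = 86.9
Net secondary income = 140.5
Current account = 1115.4 + 86.9 + 140.5 = 1342.8

1342.8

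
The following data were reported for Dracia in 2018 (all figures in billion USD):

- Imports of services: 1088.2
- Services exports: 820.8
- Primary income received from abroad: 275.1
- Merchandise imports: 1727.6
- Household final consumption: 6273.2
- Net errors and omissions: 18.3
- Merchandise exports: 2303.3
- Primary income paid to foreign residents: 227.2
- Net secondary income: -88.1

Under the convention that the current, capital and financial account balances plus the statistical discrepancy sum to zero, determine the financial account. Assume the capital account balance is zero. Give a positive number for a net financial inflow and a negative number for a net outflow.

-286.4

Goods balance = 2303.3 - 1727.6 = 575.7
Services balance = 820.8 - 1088.2 = -267.4
Trade balance (goods + services) = 575.7 + (-267.4) = 308.3
Net primary income = 275.1 - 227.2 = 47.9
Net secondary income = -88.1
Current account = 308.3 + 47.9 + (-88.1) = 268.1
Financial account = -(268.1 + 18.3) = -286.4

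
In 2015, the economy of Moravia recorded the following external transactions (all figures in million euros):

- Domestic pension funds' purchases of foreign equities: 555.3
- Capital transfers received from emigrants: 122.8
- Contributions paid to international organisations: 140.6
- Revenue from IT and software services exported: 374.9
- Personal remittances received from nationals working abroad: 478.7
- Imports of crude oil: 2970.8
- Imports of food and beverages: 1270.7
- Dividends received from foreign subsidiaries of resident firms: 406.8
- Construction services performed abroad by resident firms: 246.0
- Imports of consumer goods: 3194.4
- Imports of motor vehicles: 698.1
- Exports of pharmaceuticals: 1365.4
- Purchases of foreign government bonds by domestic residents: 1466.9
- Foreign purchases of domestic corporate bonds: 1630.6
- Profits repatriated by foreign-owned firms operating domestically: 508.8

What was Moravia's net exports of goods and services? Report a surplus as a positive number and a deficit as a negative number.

Goods: -3194.4 - 1270.7 - 2970.8 - 698.1 + 1365.4 = -6768.6
Services: 246.0 + 374.9 = 620.9
Trade balance = -6768.6 + 620.9 = -6147.7
(Excluded from the trade balance — financial account: domestic pension funds' purchases of foreign equities 555.3, purchases of foreign government bonds by domestic residents 1466.9, foreign purchases of domestic corporate bonds 1630.6; capital account: capital transfers received from emigrants 122.8; secondary income: contributions paid to international organisations 140.6, personal remittances received from nationals working abroad 478.7; primary income: dividends received from foreign subsidiaries of resident firms 406.8, profits repatriated by foreign-owned firms operating domestically 508.8.)

-6147.7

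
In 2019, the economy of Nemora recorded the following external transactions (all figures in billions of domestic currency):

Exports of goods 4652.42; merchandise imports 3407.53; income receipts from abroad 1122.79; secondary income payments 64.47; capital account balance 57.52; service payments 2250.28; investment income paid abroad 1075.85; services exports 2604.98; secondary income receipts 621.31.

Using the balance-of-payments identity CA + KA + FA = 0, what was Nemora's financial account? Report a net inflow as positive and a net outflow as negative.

Goods balance = 4652.42 - 3407.53 = 1244.89
Services balance = 2604.98 - 2250.28 = 354.70
Trade balance (goods + services) = 1244.89 + 354.70 = 1599.59
Net primary income = 1122.79 - 1075.85 = 46.94
Net secondary income = 621.31 - 64.47 = 556.84
Current account = 1599.59 + 46.94 + 556.84 = 2203.37
Financial account = -(2203.37 + 57.52) = -2260.89

-2260.89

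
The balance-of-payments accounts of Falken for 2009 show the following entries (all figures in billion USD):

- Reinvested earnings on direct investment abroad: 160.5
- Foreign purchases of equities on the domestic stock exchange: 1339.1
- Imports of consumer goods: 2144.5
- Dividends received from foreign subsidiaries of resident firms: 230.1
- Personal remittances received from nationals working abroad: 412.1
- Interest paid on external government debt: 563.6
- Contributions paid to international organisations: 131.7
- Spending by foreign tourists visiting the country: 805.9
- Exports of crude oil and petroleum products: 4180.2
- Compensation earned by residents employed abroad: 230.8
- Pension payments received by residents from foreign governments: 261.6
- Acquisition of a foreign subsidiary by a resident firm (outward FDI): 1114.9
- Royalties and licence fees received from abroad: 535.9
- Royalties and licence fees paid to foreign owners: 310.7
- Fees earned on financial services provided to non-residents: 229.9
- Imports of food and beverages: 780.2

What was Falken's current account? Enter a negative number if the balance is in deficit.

Goods: -2144.5 - 780.2 + 4180.2 = 1255.5
Services: 229.9 - 310.7 + 535.9 + 805.9 = 1261.0
Primary income: 230.8 + 230.1 - 563.6 + 160.5 = 57.8
Secondary income: 412.1 + 261.6 - 131.7 = 542.0
Current account = 1255.5 + 1261.0 + 57.8 + 542.0 = 3116.3
(Excluded from the current account — financial account: foreign purchases of equities on the domestic stock exchange 1339.1, acquisition of a foreign subsidiary by a resident firm (outward FDI) 1114.9.)

3116.3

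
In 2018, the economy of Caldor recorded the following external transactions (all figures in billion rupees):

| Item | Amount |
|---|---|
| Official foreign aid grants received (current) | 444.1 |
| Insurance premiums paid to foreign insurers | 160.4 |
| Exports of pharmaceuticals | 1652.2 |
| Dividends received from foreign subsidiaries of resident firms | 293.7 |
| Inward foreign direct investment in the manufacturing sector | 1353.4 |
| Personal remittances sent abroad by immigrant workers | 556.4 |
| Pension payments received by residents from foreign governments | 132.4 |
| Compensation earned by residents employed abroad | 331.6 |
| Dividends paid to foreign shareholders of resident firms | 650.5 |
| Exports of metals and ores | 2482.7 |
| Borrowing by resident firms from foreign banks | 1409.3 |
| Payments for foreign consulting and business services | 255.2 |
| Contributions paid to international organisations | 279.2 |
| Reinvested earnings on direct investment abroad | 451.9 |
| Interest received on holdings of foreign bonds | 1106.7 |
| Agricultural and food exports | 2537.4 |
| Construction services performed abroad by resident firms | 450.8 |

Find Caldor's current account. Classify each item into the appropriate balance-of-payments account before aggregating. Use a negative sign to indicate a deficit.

7981.8

Goods: 2537.4 + 2482.7 + 1652.2 = 6672.3
Services: -255.2 + 450.8 - 160.4 = 35.2
Primary income: 331.6 - 650.5 + 293.7 + 1106.7 + 451.9 = 1533.4
Secondary income: -556.4 - 279.2 + 132.4 + 444.1 = -259.1
Current account = 6672.3 + 35.2 + 1533.4 + (-259.1) = 7981.8
(Excluded from the current account — financial account: inward foreign direct investment in the manufacturing sector 1353.4, borrowing by resident firms from foreign banks 1409.3.)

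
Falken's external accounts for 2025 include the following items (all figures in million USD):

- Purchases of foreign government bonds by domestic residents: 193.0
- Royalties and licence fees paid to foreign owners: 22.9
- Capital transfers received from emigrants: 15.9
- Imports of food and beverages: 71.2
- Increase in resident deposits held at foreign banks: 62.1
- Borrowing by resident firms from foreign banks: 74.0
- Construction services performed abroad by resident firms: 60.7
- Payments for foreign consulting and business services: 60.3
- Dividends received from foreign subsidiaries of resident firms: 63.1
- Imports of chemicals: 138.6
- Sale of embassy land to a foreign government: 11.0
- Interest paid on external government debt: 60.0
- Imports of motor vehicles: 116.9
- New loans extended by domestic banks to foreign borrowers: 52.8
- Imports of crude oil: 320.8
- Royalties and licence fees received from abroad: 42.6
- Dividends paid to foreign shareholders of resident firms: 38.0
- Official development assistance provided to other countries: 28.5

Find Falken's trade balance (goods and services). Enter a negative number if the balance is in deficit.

-627.4

Goods: -71.2 - 138.6 - 116.9 - 320.8 = -647.5
Services: -60.3 + 60.7 + 42.6 - 22.9 = 20.1
Trade balance = -647.5 + 20.1 = -627.4
(Excluded from the trade balance — financial account: purchases of foreign government bonds by domestic residents 193.0, increase in resident deposits held at foreign banks 62.1, borrowing by resident firms from foreign banks 74.0, new loans extended by domestic banks to foreign borrowers 52.8; capital account: capital transfers received from emigrants 15.9, sale of embassy land to a foreign government 11.0; primary income: dividends received from foreign subsidiaries of resident firms 63.1, interest paid on external government debt 60.0, dividends paid to foreign shareholders of resident firms 38.0; secondary income: official development assistance provided to other countries 28.5.)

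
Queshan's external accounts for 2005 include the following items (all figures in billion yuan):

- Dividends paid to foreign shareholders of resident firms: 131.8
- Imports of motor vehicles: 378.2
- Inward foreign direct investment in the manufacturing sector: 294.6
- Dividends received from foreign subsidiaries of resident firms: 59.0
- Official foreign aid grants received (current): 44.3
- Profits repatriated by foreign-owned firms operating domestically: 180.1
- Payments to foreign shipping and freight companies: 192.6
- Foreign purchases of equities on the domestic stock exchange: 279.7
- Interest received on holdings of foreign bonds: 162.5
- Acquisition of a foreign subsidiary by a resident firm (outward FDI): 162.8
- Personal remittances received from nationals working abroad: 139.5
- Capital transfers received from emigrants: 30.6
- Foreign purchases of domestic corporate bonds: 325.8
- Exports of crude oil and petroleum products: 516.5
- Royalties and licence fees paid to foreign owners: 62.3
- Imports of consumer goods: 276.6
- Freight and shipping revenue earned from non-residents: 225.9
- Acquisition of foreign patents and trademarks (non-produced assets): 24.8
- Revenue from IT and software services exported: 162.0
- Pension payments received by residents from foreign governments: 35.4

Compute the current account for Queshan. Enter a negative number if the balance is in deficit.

Goods: -276.6 + 516.5 - 378.2 = -138.3
Services: 225.9 + 162.0 - 62.3 - 192.6 = 133.0
Primary income: -180.1 + 162.5 - 131.8 + 59.0 = -90.4
Secondary income: 35.4 + 44.3 + 139.5 = 219.2
Current account = (-138.3) + 133.0 + (-90.4) + 219.2 = 123.5
(Excluded from the current account — financial account: inward foreign direct investment in the manufacturing sector 294.6, foreign purchases of equities on the domestic stock exchange 279.7, acquisition of a foreign subsidiary by a resident firm (outward FDI) 162.8, foreign purchases of domestic corporate bonds 325.8; capital account: capital transfers received from emigrants 30.6, acquisition of foreign patents and trademarks (non-produced assets) 24.8.)

123.5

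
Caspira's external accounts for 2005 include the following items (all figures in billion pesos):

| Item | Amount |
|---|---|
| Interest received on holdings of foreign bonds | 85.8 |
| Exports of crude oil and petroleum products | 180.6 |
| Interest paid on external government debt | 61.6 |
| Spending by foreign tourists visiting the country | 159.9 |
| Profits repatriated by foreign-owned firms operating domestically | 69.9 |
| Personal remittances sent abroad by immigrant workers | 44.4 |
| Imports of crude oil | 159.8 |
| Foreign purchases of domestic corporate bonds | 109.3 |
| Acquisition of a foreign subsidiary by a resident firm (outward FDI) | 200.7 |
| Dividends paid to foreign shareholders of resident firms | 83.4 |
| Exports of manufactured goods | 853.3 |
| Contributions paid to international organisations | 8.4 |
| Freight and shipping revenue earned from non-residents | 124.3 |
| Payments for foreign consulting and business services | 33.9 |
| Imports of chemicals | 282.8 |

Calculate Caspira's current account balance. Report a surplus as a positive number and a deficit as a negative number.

Goods: -282.8 + 853.3 - 159.8 + 180.6 = 591.3
Services: 159.9 - 33.9 + 124.3 = 250.3
Primary income: -83.4 - 61.6 - 69.9 + 85.8 = -129.1
Secondary income: -44.4 - 8.4 = -52.8
Current account = 591.3 + 250.3 + (-129.1) + (-52.8) = 659.7
(Excluded from the current account — financial account: foreign purchases of domestic corporate bonds 109.3, acquisition of a foreign subsidiary by a resident firm (outward FDI) 200.7.)

659.7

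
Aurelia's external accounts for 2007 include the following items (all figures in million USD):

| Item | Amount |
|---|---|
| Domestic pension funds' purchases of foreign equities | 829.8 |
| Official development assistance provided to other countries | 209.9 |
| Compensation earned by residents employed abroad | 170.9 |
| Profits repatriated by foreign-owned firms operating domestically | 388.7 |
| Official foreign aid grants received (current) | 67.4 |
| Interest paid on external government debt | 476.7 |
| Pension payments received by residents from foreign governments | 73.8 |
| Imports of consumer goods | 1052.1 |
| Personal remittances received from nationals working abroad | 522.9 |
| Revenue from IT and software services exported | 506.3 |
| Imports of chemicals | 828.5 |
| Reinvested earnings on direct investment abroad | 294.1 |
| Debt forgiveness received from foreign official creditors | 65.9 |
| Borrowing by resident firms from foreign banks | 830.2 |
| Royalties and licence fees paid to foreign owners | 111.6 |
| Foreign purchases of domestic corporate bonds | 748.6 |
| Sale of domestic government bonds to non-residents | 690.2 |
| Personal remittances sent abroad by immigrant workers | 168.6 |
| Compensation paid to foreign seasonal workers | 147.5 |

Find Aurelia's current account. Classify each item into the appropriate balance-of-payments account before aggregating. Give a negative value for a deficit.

Goods: -828.5 - 1052.1 = -1880.6
Services: -111.6 + 506.3 = 394.7
Primary income: 294.1 - 147.5 + 170.9 - 388.7 - 476.7 = -547.9
Secondary income: 522.9 + 73.8 + 67.4 - 168.6 - 209.9 = 285.6
Current account = (-1880.6) + 394.7 + (-547.9) + 285.6 = -1748.2
(Excluded from the current account — financial account: domestic pension funds' purchases of foreign equities 829.8, borrowing by resident firms from foreign banks 830.2, foreign purchases of domestic corporate bonds 748.6, sale of domestic government bonds to non-residents 690.2; capital account: debt forgiveness received from foreign official creditors 65.9.)

-1748.2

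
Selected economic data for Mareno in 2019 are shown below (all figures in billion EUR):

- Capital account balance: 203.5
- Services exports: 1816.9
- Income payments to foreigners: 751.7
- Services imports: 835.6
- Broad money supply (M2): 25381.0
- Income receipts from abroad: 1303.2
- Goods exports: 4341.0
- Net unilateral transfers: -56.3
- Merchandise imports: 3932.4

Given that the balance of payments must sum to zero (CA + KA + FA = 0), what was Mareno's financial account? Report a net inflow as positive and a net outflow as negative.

Goods balance = 4341.0 - 3932.4 = 408.6
Services balance = 1816.9 - 835.6 = 981.3
Trade balance (goods + services) = 408.6 + 981.3 = 1389.9
Net primary income = 1303.2 - 751.7 = 551.5
Net secondary income = -56.3
Current account = 1389.9 + 551.5 + (-56.3) = 1885.1
Financial account = -(1885.1 + 203.5) = -2088.6

-2088.6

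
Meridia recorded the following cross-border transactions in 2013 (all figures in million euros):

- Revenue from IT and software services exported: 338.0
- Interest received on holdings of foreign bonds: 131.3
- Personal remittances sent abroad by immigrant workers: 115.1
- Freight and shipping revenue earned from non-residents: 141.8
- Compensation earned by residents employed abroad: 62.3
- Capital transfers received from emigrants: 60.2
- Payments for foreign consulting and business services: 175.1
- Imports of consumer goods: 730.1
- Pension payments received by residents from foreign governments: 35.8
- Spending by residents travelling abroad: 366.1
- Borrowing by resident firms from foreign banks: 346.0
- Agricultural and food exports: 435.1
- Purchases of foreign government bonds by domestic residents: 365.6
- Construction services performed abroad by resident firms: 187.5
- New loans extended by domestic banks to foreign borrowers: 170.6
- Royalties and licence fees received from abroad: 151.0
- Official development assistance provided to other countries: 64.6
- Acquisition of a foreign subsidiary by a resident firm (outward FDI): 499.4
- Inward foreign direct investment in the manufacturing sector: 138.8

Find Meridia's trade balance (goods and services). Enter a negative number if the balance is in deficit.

Goods: 435.1 - 730.1 = -295.0
Services: 151.0 + 338.0 - 366.1 + 141.8 - 175.1 + 187.5 = 277.1
Trade balance = -295.0 + 277.1 = -17.9
(Excluded from the trade balance — primary income: interest received on holdings of foreign bonds 131.3, compensation earned by residents employed abroad 62.3; secondary income: personal remittances sent abroad by immigrant workers 115.1, pension payments received by residents from foreign governments 35.8, official development assistance provided to other countries 64.6; capital account: capital transfers received from emigrants 60.2; financial account: borrowing by resident firms from foreign banks 346.0, purchases of foreign government bonds by domestic residents 365.6, new loans extended by domestic banks to foreign borrowers 170.6, acquisition of a foreign subsidiary by a resident firm (outward FDI) 499.4, inward foreign direct investment in the manufacturing sector 138.8.)

-17.9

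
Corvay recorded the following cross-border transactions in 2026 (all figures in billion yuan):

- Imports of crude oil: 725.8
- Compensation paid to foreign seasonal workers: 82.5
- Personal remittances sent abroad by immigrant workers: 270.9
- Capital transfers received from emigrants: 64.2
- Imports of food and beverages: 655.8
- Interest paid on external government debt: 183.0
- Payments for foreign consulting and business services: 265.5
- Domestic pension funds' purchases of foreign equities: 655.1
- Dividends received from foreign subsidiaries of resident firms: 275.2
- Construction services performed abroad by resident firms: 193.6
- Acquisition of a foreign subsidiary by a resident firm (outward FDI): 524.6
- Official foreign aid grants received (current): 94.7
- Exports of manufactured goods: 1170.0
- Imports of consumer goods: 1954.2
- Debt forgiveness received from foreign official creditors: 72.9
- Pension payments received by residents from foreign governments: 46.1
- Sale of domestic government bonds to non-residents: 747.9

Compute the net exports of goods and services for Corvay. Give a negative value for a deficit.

-2237.7

Goods: 1170.0 - 1954.2 - 655.8 - 725.8 = -2165.8
Services: 193.6 - 265.5 = -71.9
Trade balance = -2165.8 + (-71.9) = -2237.7
(Excluded from the trade balance — primary income: compensation paid to foreign seasonal workers 82.5, interest paid on external government debt 183.0, dividends received from foreign subsidiaries of resident firms 275.2; secondary income: personal remittances sent abroad by immigrant workers 270.9, official foreign aid grants received (current) 94.7, pension payments received by residents from foreign governments 46.1; capital account: capital transfers received from emigrants 64.2, debt forgiveness received from foreign official creditors 72.9; financial account: domestic pension funds' purchases of foreign equities 655.1, acquisition of a foreign subsidiary by a resident firm (outward FDI) 524.6, sale of domestic government bonds to non-residents 747.9.)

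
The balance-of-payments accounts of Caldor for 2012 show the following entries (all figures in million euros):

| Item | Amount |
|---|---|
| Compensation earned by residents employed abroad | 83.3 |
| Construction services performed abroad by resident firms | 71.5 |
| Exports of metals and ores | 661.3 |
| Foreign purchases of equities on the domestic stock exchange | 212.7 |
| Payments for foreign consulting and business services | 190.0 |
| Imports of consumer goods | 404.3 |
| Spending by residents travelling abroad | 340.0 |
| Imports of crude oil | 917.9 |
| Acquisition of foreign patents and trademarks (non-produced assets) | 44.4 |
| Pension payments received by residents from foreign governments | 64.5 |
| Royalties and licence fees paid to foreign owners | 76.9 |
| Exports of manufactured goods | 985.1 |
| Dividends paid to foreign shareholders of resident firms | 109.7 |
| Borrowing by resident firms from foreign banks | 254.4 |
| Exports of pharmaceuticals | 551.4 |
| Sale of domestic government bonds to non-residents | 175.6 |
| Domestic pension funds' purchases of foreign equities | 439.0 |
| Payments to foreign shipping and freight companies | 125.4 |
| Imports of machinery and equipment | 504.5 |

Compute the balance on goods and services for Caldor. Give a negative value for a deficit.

Goods: 985.1 + 661.3 + 551.4 - 404.3 - 504.5 - 917.9 = 371.1
Services: -125.4 - 76.9 - 340.0 + 71.5 - 190.0 = -660.8
Trade balance = 371.1 + (-660.8) = -289.7
(Excluded from the trade balance — primary income: compensation earned by residents employed abroad 83.3, dividends paid to foreign shareholders of resident firms 109.7; financial account: foreign purchases of equities on the domestic stock exchange 212.7, borrowing by resident firms from foreign banks 254.4, sale of domestic government bonds to non-residents 175.6, domestic pension funds' purchases of foreign equities 439.0; capital account: acquisition of foreign patents and trademarks (non-produced assets) 44.4; secondary income: pension payments received by residents from foreign governments 64.5.)

-289.7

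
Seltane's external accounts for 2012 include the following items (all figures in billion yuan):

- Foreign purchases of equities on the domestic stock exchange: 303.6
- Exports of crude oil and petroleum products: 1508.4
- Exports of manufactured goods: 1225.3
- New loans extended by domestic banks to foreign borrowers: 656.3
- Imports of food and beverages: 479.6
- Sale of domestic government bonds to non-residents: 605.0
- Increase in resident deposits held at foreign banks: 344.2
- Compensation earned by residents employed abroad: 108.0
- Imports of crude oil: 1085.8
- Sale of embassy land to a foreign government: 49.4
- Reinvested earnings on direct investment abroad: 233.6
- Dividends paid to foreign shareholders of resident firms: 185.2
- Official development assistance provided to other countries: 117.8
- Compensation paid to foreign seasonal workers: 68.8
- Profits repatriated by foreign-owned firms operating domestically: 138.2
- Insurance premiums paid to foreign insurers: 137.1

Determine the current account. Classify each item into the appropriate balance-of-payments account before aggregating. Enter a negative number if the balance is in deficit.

Goods: 1508.4 - 479.6 + 1225.3 - 1085.8 = 1168.3
Services: -137.1
Primary income: -138.2 + 233.6 - 185.2 + 108.0 - 68.8 = -50.6
Secondary income: -117.8
Current account = 1168.3 + (-137.1) + (-50.6) + (-117.8) = 862.8
(Excluded from the current account — financial account: foreign purchases of equities on the domestic stock exchange 303.6, new loans extended by domestic banks to foreign borrowers 656.3, sale of domestic government bonds to non-residents 605.0, increase in resident deposits held at foreign banks 344.2; capital account: sale of embassy land to a foreign government 49.4.)

862.8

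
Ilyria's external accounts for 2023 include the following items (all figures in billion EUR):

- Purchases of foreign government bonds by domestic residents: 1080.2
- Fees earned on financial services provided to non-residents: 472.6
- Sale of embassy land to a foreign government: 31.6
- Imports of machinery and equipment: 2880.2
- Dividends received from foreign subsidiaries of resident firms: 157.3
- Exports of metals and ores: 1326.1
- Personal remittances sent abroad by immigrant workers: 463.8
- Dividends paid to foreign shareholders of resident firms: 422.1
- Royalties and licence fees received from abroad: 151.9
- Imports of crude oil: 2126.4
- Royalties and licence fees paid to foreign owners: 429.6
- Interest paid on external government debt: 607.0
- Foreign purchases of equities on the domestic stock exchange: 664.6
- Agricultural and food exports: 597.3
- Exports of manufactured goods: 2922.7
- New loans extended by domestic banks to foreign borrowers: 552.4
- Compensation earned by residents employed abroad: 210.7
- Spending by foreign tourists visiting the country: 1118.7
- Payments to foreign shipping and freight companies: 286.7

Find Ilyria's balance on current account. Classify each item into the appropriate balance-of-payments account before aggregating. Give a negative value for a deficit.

Goods: 597.3 + 2922.7 + 1326.1 - 2880.2 - 2126.4 = -160.5
Services: 472.6 + 151.9 - 429.6 + 1118.7 - 286.7 = 1026.9
Primary income: 210.7 + 157.3 - 607.0 - 422.1 = -661.1
Secondary income: -463.8
Current account = (-160.5) + 1026.9 + (-661.1) + (-463.8) = -258.5
(Excluded from the current account — financial account: purchases of foreign government bonds by domestic residents 1080.2, foreign purchases of equities on the domestic stock exchange 664.6, new loans extended by domestic banks to foreign borrowers 552.4; capital account: sale of embassy land to a foreign government 31.6.)

-258.5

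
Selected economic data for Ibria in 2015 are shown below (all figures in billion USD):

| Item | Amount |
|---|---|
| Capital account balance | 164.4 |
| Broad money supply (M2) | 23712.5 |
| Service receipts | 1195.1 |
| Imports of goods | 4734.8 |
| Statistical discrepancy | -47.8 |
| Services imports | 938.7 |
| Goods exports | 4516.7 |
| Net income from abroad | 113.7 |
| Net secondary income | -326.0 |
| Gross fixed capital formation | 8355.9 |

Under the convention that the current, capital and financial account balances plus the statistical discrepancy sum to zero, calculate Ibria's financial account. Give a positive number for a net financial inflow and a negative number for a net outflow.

57.4

Goods balance = 4516.7 - 4734.8 = -218.1
Services balance = 1195.1 - 938.7 = 256.4
Trade balance (goods + services) = -218.1 + 256.4 = 38.3
Net primary income = 113.7
Net secondary income = -326.0
Current account = 38.3 + 113.7 + (-326.0) = -174.0
Financial account = -(-174.0 + 164.4 + (-47.8)) = 57.4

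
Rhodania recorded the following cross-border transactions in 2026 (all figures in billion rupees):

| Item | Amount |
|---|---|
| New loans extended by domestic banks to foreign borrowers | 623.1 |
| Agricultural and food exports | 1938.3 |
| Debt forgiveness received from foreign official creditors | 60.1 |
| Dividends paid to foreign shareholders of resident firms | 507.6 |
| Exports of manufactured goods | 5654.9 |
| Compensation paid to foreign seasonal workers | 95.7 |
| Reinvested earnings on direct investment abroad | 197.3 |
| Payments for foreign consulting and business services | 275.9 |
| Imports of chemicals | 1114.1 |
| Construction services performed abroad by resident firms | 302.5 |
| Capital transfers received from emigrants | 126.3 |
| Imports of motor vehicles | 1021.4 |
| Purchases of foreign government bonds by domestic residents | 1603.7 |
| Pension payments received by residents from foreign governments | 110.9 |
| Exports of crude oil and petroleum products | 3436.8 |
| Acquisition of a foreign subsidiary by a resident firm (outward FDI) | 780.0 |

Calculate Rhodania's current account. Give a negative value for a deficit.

8626.0

Goods: -1021.4 + 5654.9 + 1938.3 - 1114.1 + 3436.8 = 8894.5
Services: 302.5 - 275.9 = 26.6
Primary income: -95.7 + 197.3 - 507.6 = -406.0
Secondary income: 110.9
Current account = 8894.5 + 26.6 + (-406.0) + 110.9 = 8626.0
(Excluded from the current account — financial account: new loans extended by domestic banks to foreign borrowers 623.1, purchases of foreign government bonds by domestic residents 1603.7, acquisition of a foreign subsidiary by a resident firm (outward FDI) 780.0; capital account: debt forgiveness received from foreign official creditors 60.1, capital transfers received from emigrants 126.3.)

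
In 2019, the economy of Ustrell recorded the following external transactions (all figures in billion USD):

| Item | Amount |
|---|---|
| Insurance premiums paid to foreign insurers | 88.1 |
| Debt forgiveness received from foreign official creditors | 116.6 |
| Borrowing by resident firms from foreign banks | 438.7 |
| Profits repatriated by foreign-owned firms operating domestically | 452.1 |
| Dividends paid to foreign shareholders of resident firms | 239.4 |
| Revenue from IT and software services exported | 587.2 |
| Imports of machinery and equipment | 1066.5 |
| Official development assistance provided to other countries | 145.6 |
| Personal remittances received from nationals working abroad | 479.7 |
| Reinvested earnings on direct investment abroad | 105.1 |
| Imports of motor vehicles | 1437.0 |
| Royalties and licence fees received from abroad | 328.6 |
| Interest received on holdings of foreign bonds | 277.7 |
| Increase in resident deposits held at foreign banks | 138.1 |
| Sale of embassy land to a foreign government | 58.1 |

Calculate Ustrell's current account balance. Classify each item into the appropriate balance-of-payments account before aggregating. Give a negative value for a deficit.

-1650.4

Goods: -1437.0 - 1066.5 = -2503.5
Services: 328.6 - 88.1 + 587.2 = 827.7
Primary income: 277.7 - 239.4 + 105.1 - 452.1 = -308.7
Secondary income: 479.7 - 145.6 = 334.1
Current account = (-2503.5) + 827.7 + (-308.7) + 334.1 = -1650.4
(Excluded from the current account — capital account: debt forgiveness received from foreign official creditors 116.6, sale of embassy land to a foreign government 58.1; financial account: borrowing by resident firms from foreign banks 438.7, increase in resident deposits held at foreign banks 138.1.)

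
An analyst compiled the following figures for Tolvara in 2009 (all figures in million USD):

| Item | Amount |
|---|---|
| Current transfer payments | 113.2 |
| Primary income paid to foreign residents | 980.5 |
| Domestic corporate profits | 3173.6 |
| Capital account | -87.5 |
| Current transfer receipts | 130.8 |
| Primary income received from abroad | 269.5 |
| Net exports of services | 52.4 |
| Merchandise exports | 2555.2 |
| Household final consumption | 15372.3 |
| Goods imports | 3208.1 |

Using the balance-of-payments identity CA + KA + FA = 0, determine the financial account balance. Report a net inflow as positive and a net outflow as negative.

Goods balance = 2555.2 - 3208.1 = -652.9
Services balance = 52.4
Trade balance (goods + services) = -652.9 + 52.4 = -600.5
Net primary income = 269.5 - 980.5 = -711.0
Net secondary income = 130.8 - 113.2 = 17.6
Current account = -600.5 + (-711.0) + 17.6 = -1293.9
Financial account = -(-1293.9 + (-87.5)) = 1381.4

1381.4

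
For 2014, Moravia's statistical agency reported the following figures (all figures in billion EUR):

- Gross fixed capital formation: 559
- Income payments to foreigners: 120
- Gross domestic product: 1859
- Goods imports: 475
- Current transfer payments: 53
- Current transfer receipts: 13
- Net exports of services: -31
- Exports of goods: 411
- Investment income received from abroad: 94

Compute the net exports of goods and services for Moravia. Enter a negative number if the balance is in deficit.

-95

Goods balance = 411 - 475 = -64
Services balance = -31
Trade balance (goods + services) = -64 + (-31) = -95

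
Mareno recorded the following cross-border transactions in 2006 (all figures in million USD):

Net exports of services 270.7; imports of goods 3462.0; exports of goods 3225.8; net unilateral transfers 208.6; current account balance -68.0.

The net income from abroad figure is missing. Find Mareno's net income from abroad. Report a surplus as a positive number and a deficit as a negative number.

-311.1

Current account = goods balance + services balance + net primary income + net secondary income
Sum of the known components = 243.1
Net income from abroad = CA - (known components) = -68.0 - 243.1 = -311.1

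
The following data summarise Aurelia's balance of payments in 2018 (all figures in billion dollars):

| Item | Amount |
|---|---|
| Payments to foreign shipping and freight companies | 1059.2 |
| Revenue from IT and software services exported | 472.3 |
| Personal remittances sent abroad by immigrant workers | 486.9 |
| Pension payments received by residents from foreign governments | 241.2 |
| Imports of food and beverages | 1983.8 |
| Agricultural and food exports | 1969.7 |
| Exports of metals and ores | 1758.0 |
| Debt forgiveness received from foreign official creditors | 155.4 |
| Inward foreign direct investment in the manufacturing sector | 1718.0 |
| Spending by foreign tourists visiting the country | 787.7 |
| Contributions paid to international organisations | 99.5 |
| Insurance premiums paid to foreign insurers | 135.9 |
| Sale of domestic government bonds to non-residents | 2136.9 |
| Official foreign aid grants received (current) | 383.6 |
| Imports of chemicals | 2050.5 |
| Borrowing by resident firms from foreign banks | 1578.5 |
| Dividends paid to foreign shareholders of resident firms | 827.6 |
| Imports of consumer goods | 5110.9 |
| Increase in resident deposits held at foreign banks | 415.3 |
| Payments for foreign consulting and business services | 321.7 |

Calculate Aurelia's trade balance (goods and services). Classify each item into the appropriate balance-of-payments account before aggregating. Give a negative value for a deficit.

Goods: 1969.7 + 1758.0 - 5110.9 - 1983.8 - 2050.5 = -5417.5
Services: 787.7 - 1059.2 + 472.3 - 135.9 - 321.7 = -256.8
Trade balance = -5417.5 + (-256.8) = -5674.3
(Excluded from the trade balance — secondary income: personal remittances sent abroad by immigrant workers 486.9, pension payments received by residents from foreign governments 241.2, contributions paid to international organisations 99.5, official foreign aid grants received (current) 383.6; capital account: debt forgiveness received from foreign official creditors 155.4; financial account: inward foreign direct investment in the manufacturing sector 1718.0, sale of domestic government bonds to non-residents 2136.9, borrowing by resident firms from foreign banks 1578.5, increase in resident deposits held at foreign banks 415.3; primary income: dividends paid to foreign shareholders of resident firms 827.6.)

-5674.3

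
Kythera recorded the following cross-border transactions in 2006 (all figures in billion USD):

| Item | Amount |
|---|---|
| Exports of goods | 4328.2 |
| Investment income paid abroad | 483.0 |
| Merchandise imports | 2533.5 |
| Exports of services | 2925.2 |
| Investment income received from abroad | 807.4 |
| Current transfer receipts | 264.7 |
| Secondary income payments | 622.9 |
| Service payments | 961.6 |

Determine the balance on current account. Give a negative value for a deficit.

3724.5

Goods balance = 4328.2 - 2533.5 = 1794.7
Services balance = 2925.2 - 961.6 = 1963.6
Trade balance (goods + services) = 1794.7 + 1963.6 = 3758.3
Net primary income = 807.4 - 483.0 = 324.4
Net secondary income = 264.7 - 622.9 = -358.2
Current account = 3758.3 + 324.4 + (-358.2) = 3724.5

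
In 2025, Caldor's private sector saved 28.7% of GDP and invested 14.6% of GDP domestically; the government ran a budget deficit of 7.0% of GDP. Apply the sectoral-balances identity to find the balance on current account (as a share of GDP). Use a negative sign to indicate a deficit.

By the sectoral-balances identity, CA = (S_private - I) + (T - G).
Private balance = 28.7 - 14.6 = 14.1
Government balance (T - G) = -7.0
CA = 14.1 + (-7.0) = 7.1

7.1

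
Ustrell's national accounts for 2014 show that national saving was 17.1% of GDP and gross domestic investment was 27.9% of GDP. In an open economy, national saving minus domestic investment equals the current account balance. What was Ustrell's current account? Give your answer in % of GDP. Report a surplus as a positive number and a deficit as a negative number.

CA = S - I = 17.1 - 27.9 = -10.8

-10.8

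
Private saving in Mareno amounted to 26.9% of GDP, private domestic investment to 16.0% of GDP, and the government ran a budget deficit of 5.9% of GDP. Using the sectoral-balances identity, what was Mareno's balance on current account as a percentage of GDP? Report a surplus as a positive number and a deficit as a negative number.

By the sectoral-balances identity, CA = (S_private - I) + (T - G).
Private balance = 26.9 - 16.0 = 10.9
Government balance (T - G) = -5.9
CA = 10.9 + (-5.9) = 5.0

5.0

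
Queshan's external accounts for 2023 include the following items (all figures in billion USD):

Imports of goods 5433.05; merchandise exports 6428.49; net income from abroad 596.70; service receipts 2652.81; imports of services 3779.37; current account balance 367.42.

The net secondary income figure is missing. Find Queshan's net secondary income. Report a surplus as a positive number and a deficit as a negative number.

-98.16

Current account = goods balance + services balance + net primary income + net secondary income
Sum of the known components = 465.58
Net secondary income = CA - (known components) = 367.42 - 465.58 = -98.16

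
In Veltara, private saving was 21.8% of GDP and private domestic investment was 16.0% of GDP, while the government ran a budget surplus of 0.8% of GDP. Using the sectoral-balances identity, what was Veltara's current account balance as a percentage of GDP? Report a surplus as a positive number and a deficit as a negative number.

By the sectoral-balances identity, CA = (S_private - I) + (T - G).
Private balance = 21.8 - 16.0 = 5.8
Government balance (T - G) = 0.8
CA = 5.8 + 0.8 = 6.6

6.6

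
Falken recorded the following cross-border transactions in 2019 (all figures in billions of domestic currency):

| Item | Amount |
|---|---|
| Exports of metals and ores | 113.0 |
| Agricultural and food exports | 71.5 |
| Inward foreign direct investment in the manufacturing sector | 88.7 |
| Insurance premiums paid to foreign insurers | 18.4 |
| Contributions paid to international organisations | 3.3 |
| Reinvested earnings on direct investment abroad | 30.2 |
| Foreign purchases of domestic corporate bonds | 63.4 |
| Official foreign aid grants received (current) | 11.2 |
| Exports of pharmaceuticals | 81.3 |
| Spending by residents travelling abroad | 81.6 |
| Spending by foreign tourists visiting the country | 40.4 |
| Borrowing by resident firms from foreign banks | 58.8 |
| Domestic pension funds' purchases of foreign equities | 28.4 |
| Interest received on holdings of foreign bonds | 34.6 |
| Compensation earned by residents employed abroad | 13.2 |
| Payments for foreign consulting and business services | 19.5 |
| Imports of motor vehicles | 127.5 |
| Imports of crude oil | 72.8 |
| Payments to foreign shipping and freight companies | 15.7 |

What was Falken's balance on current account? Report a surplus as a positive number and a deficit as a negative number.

Goods: -72.8 - 127.5 + 71.5 + 81.3 + 113.0 = 65.5
Services: 40.4 - 81.6 - 19.5 - 18.4 - 15.7 = -94.8
Primary income: 30.2 + 34.6 + 13.2 = 78.0
Secondary income: 11.2 - 3.3 = 7.9
Current account = 65.5 + (-94.8) + 78.0 + 7.9 = 56.6
(Excluded from the current account — financial account: inward foreign direct investment in the manufacturing sector 88.7, foreign purchases of domestic corporate bonds 63.4, borrowing by resident firms from foreign banks 58.8, domestic pension funds' purchases of foreign equities 28.4.)

56.6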